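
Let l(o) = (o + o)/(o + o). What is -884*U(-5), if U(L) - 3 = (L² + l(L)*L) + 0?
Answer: -20332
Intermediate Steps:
l(o) = 1 (l(o) = (2*o)/((2*o)) = (2*o)*(1/(2*o)) = 1)
U(L) = 3 + L + L² (U(L) = 3 + ((L² + 1*L) + 0) = 3 + ((L² + L) + 0) = 3 + ((L + L²) + 0) = 3 + (L + L²) = 3 + L + L²)
-884*U(-5) = -884*(3 - 5 + (-5)²) = -884*(3 - 5 + 25) = -884*23 = -20332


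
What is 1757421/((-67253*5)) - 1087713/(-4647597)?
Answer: -2600674918464/520941401735 ≈ -4.9923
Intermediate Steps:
1757421/((-67253*5)) - 1087713/(-4647597) = 1757421/(-336265) - 1087713*(-1/4647597) = 1757421*(-1/336265) + 362571/1549199 = -1757421/336265 + 362571/1549199 = -2600674918464/520941401735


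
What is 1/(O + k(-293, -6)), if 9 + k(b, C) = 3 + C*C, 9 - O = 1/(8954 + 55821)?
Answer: 64775/2526224 ≈ 0.025641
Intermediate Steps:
O = 582974/64775 (O = 9 - 1/(8954 + 55821) = 9 - 1/64775 = 582974/64775 ≈ 9.0000)
k(b, C) = -6 + C**2 (k(b, C) = -9 + (3 + C*C) = -9 + (3 + C**2) = -6 + C**2)
1/(O + k(-293, -6)) = 1/(582974/64775 + (-6 + (-6)**2)) = 1/(582974/64775 + (-6 + 36)) = 1/(582974/64775 + 30) = 1/(2526224/64775) = 64775/2526224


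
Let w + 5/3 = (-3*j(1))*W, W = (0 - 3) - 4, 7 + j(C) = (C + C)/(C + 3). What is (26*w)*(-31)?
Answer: 334087/3 ≈ 1.1136e+5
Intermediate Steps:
j(C) = -7 + 2*C/(3 + C) (j(C) = -7 + (C + C)/(C + 3) = -7 + (2*C)/(3 + C) = -7 + 2*C/(3 + C))
W = -7 (W = -3 - 4 = -7)
w = -829/6 (w = -5/3 - 3*(-21 - 5*1)/(3 + 1)*(-7) = -5/3 - 3*(-21 - 5)/4*(-7) = -5/3 - 3*(-26)/4*(-7) = -5/3 - 3*(-13/2)*(-7) = -5/3 + (39/2)*(-7) = -5/3 - 273/2 = -829/6 ≈ -138.17)
(26*w)*(-31) = (26*(-829/6))*(-31) = -10777/3*(-31) = 334087/3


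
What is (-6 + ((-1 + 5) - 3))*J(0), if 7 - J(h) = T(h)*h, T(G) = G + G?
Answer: -35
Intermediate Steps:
T(G) = 2*G
J(h) = 7 - 2*h**2 (J(h) = 7 - 2*h*h = 7 - 2*h**2)
(-6 + ((-1 + 5) - 3))*J(0) = (-6 + ((-1 + 5) - 3))*(7 - 2*0**2) = (-6 + (4 - 3))*(7 - 2*0) = (-6 + 1)*(7 + 0) = -5*7 = -35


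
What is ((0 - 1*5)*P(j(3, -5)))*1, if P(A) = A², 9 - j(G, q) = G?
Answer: -180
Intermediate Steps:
j(G, q) = 9 - G
((0 - 1*5)*P(j(3, -5)))*1 = ((0 - 1*5)*(9 - 1*3)²)*1 = ((0 - 5)*(9 - 3)²)*1 = -5*6²*1 = -5*36*1 = -180*1 = -180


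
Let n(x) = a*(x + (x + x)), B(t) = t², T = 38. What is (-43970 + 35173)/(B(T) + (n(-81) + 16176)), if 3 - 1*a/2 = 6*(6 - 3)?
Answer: -8797/24910 ≈ -0.35315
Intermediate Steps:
a = -30 (a = 6 - 12*(6 - 3) = 6 - 12*3 = 6 - 2*18 = 6 - 36 = -30)
n(x) = -90*x (n(x) = -30*(x + (x + x)) = -30*(x + 2*x) = -90*x)
(-43970 + 35173)/(B(T) + (n(-81) + 16176)) = (-43970 + 35173)/(38² + (-90*(-81) + 16176)) = -8797/(1444 + (7290 + 16176)) = -8797/(1444 + 23466) = -8797/24910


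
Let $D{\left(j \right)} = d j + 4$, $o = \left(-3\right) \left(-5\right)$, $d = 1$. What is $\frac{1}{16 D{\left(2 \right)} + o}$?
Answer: $\frac{1}{111} \approx 0.009009$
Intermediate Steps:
$o = 15$
$D{\left(j \right)} = 4 + j$ ($D{\left(j \right)} = 1 j + 4 = j + 4 = 4 + j$)
$\frac{1}{16 D{\left(2 \right)} + o} = \frac{1}{16 \left(4 + 2\right) + 15} = \frac{1}{16 \cdot 6 + 15} = \frac{1}{96 + 15} = \frac{1}{111}$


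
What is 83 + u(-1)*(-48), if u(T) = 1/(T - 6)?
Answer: 629/7 ≈ 89.857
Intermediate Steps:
u(T) = 1/(-6 + T)
83 + u(-1)*(-48) = 83 - 48/(-6 - 1) = 83 - 48/(-7) = 83 - ⅐*(-48) = 83 + 48/7 = 629/7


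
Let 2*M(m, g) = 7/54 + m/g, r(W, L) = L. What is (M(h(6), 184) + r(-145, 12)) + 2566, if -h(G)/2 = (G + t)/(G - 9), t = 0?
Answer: 1600985/621 ≈ 2578.1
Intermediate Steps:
h(G) = -2*G/(-9 + G) (h(G) = -2*(G + 0)/(G - 9) = -2*G/(-9 + G))
M(m, g) = 7/108 + m/(2*g) (M(m, g) = (7/54 + m/g)/2 = 7/108 + m/(2*g))
(M(h(6), 184) + r(-145, 12)) + 2566 = ((7/108 + (½)*(-2*6/(-9 + 6))/184) + 12) + 2566 = ((7/108 + (½)*(-2*6/(-3))*(1/184)) + 12) + 2566 = ((7/108 + (½)*(-2*6*(-⅓))*(1/184)) + 12) + 2566 = ((7/108 + (½)*4*(1/184)) + 12) + 2566 = ((7/108 + 1/92) + 12) + 2566 = (47/621 + 12) + 2566 = 7499/621 + 2566 = 1600985/621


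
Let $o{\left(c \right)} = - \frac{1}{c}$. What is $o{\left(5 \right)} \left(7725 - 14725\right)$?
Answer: $1400$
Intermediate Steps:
$o{\left(5 \right)} \left(7725 - 14725\right) = - \frac{1}{5} \left(7725 - 14725\right) = \left(-1\right) \frac{1}{5} \left(-7000\right) = \left(- \frac{1}{5}\right) \left(-7000\right) = 1400$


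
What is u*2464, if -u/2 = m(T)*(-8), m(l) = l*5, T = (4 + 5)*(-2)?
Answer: -3548160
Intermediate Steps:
T = -18 (T = 9*(-2) = -18)
m(l) = 5*l
u = -1440 (u = -2*5*(-18)*(-8) = -(-180)*(-8) = -2*720 = -1440)
u*2464 = -1440*2464 = -3548160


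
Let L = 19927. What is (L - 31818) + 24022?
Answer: 12131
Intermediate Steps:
(L - 31818) + 24022 = (19927 - 31818) + 24022 = -11891 + 24022 = 12131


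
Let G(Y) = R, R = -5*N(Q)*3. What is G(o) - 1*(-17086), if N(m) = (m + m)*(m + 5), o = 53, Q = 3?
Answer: 16366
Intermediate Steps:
N(m) = 2*m*(5 + m) (N(m) = (2*m)*(5 + m) = 2*m*(5 + m))
R = -720 (R = -10*3*(5 + 3)*3 = -10*3*8*3 = -5*48*3 = -240*3 = -720)
G(Y) = -720
G(o) - 1*(-17086) = -720 - 1*(-17086) = -720 + 17086 = 16366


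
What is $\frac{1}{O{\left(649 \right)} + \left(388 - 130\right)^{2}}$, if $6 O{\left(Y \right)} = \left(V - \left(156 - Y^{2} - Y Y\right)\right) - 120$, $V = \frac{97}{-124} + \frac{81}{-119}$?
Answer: $\frac{88536}{18319699973} \approx 4.8328 \cdot 10^{-6}$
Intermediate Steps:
$V = - \frac{21587}{14756}$ ($V = 97 \left(- \frac{1}{124}\right) + 81 \left(- \frac{1}{119}\right) = - \frac{97}{124} - \frac{81}{119} = - \frac{21587}{14756} \approx -1.4629$)
$O{\left(Y \right)} = - \frac{4094243}{88536} + \frac{Y^{2}}{3}$ ($O{\left(Y \right)} = \frac{\left(- \frac{21587}{14756} - \left(156 - Y^{2} - Y Y\right)\right) - 120}{6} = \frac{\left(- \frac{21587}{14756} + \left(\left(Y^{2} + Y^{2}\right) - 156\right)\right) - 120}{6} = \frac{\left(- \frac{21587}{14756} + \left(2 Y^{2} - 156\right)\right) - 120}{6} = \frac{\left(- \frac{21587}{14756} + \left(-156 + 2 Y^{2}\right)\right) - 120}{6} = \frac{\left(- \frac{2323523}{14756} + 2 Y^{2}\right) - 120}{6} = \frac{- \frac{4094243}{14756} + 2 Y^{2}}{6} = - \frac{4094243}{88536} + \frac{Y^{2}}{3}$)
$\frac{1}{O{\left(649 \right)} + \left(388 - 130\right)^{2}} = \frac{1}{\left(- \frac{4094243}{88536} + \frac{649^{2}}{3}\right) + \left(388 - 130\right)^{2}} = \frac{1}{\left(- \frac{4094243}{88536} + \frac{1}{3} \cdot 421201\right) + 258^{2}} = \frac{1}{\left(- \frac{4094243}{88536} + \frac{421201}{3}\right) + 66564} = \frac{1}{\frac{12426389669}{88536} + 66564} = \frac{1}{\frac{18319699973}{88536}} = \frac{88536}{18319699973}$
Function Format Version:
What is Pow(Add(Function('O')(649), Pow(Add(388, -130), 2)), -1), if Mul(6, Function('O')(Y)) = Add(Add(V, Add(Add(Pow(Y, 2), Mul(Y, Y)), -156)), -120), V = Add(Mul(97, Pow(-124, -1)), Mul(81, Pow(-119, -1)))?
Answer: Rational(88536, 18319699973) ≈ 4.8328e-6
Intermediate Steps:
V = Rational(-21587, 14756) (V = Add(Mul(97, Rational(-1, 124)), Mul(81, Rational(-1, 119))) = Add(Rational(-97, 124), Rational(-81, 119)) = Rational(-21587, 14756) ≈ -1.4629)
Function('O')(Y) = Add(Rational(-4094243, 88536), Mul(Rational(1, 3), Pow(Y, 2))) (Function('O')(Y) = Mul(Rational(1, 6), Add(Add(Rational(-21587, 14756), Add(Add(Pow(Y, 2), Mul(Y, Y)), -156)), -120)) = Mul(Rational(1, 6), Add(Add(Rational(-21587, 14756), Add(Add(Pow(Y, 2), Pow(Y, 2)), -156)), -120)) = Mul(Rational(1, 6), Add(Add(Rational(-21587, 14756), Add(Mul(2, Pow(Y, 2)), -156)), -120)) = Mul(Rational(1, 6), Add(Add(Rational(-21587, 14756), Add(-156, Mul(2, Pow(Y, 2)))), -120)) = Mul(Rational(1, 6), Add(Add(Rational(-2323523, 14756), Mul(2, Pow(Y, 2))), -120)) = Mul(Rational(1, 6), Add(Rational(-4094243, 14756), Mul(2, Pow(Y, 2)))) = Add(Rational(-4094243, 88536), Mul(Rational(1, 3), Pow(Y, 2))))
Pow(Add(Function('O')(649), Pow(Add(388, -130), 2)), -1) = Pow(Add(Add(Rational(-4094243, 88536), Mul(Rational(1, 3), Pow(649, 2))), Pow(Add(388, -130), 2)), -1) = Pow(Add(Add(Rational(-4094243, 88536), Mul(Rational(1, 3), 421201)), Pow(258, 2)), -1) = Pow(Add(Add(Rational(-4094243, 88536), Rational(421201, 3)), 66564), -1) = Pow(Add(Rational(12426389669, 88536), 66564), -1) = Pow(Rational(18319699973, 88536), -1) = Rational(88536, 18319699973)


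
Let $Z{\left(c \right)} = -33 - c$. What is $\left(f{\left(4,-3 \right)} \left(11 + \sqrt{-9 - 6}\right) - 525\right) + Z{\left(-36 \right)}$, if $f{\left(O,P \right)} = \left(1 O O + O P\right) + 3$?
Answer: $-445 + 7 i \sqrt{15} \approx -445.0 + 27.111 i$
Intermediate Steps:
$f{\left(O,P \right)} = 3 + O^{2} + O P$ ($f{\left(O,P \right)} = \left(O O + O P\right) + 3 = \left(O^{2} + O P\right) + 3 = 3 + O^{2} + O P$)
$\left(f{\left(4,-3 \right)} \left(11 + \sqrt{-9 - 6}\right) - 525\right) + Z{\left(-36 \right)} = \left(\left(3 + 4^{2} + 4 \left(-3\right)\right) \left(11 + \sqrt{-9 - 6}\right) - 525\right) - -3 = \left(\left(3 + 16 - 12\right) \left(11 + \sqrt{-15}\right) - 525\right) + \left(-33 + 36\right) = \left(7 \left(11 + i \sqrt{15}\right) - 525\right) + 3 = \left(\left(77 + 7 i \sqrt{15}\right) - 525\right) + 3 = \left(-448 + 7 i \sqrt{15}\right) + 3 = -445 + 7 i \sqrt{15}$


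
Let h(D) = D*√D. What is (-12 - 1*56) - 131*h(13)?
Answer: -68 - 1703*√13 ≈ -6208.3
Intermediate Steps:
h(D) = D^(3/2)
(-12 - 1*56) - 131*h(13) = (-12 - 1*56) - 1703*√13 = (-12 - 56) - 1703*√13 = -68 - 1703*√13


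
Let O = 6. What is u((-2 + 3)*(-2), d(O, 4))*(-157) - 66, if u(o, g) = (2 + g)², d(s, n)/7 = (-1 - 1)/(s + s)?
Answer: -6301/36 ≈ -175.03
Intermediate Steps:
d(s, n) = -7/s (d(s, n) = 7*((-1 - 1)/(s + s)) = 7*(-2*1/(2*s)) = 7*(-1/s) = -7/s)
u((-2 + 3)*(-2), d(O, 4))*(-157) - 66 = (2 - 7/6)²*(-157) - 66 = (⅚)²*(-157) - 66 = (25/36)*(-157) - 66 = -3925/36 - 66 = -6301/36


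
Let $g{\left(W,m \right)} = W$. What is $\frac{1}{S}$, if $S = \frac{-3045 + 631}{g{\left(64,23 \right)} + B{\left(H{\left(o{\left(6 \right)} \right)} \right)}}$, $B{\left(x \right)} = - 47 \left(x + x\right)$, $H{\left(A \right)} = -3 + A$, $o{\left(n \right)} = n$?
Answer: $\frac{109}{1207} \approx 0.090307$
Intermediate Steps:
$B{\left(x \right)} = - 94 x$ ($B{\left(x \right)} = - 47 \cdot 2 x = - 94 x$)
$S = \frac{1207}{109}$ ($S = \frac{-3045 + 631}{64 - 94 \left(-3 + 6\right)} = - \frac{2414}{64 - 282} = - \frac{2414}{-218} = \left(-2414\right) \left(- \frac{1}{218}\right) = \frac{1207}{109} \approx 11.073$)
$\frac{1}{S} = \frac{1}{\frac{1207}{109}} = \frac{109}{1207}$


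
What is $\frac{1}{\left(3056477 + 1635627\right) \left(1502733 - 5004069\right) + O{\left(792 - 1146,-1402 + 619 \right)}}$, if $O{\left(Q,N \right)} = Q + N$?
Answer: $- \frac{1}{16428632652081} \approx -6.0869 \cdot 10^{-14}$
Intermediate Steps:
$O{\left(Q,N \right)} = N + Q$
$\frac{1}{\left(3056477 + 1635627\right) \left(1502733 - 5004069\right) + O{\left(792 - 1146,-1402 + 619 \right)}} = \frac{1}{\left(3056477 + 1635627\right) \left(1502733 - 5004069\right) + \left(\left(-1402 + 619\right) + \left(792 - 1146\right)\right)} = \frac{1}{4692104 \left(-3501336\right) + \left(-783 + \left(792 - 1146\right)\right)} = \frac{1}{-16428632650944 - 1137} = \frac{1}{-16428632652081} = - \frac{1}{16428632652081}$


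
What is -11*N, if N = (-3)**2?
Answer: -99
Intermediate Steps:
N = 9
-11*N = -11*9 = -99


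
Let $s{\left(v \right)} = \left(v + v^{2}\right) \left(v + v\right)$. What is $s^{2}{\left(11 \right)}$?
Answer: $8433216$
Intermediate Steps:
$s{\left(v \right)} = 2 v \left(v + v^{2}\right)$ ($s{\left(v \right)} = \left(v + v^{2}\right) 2 v = 2 v \left(v + v^{2}\right)$)
$s^{2}{\left(11 \right)} = \left(2 \cdot 11^{2} \left(1 + 11\right)\right)^{2} = \left(2 \cdot 121 \cdot 12\right)^{2} = 2904^{2} = 8433216$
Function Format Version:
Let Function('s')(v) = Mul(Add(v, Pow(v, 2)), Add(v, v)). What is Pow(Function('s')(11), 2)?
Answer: 8433216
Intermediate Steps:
Function('s')(v) = Mul(2, v, Add(v, Pow(v, 2))) (Function('s')(v) = Mul(Add(v, Pow(v, 2)), Mul(2, v)) = Mul(2, v, Add(v, Pow(v, 2))))
Pow(Function('s')(11), 2) = Pow(Mul(2, Pow(11, 2), Add(1, 11)), 2) = Pow(Mul(2, 121, 12), 2) = Pow(2904, 2) = 8433216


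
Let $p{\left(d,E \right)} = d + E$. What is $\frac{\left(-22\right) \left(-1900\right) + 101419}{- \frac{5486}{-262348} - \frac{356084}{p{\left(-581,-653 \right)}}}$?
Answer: $\frac{11591337818402}{23356173739} \approx 496.29$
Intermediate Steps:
$p{\left(d,E \right)} = E + d$
$\frac{\left(-22\right) \left(-1900\right) + 101419}{- \frac{5486}{-262348} - \frac{356084}{p{\left(-581,-653 \right)}}} = \frac{\left(-22\right) \left(-1900\right) + 101419}{- \frac{5486}{-262348} - \frac{356084}{-653 - 581}} = \frac{41800 + 101419}{\left(-5486\right) \left(- \frac{1}{262348}\right) - \frac{356084}{-1234}} = \frac{143219}{\frac{2743}{131174} - - \frac{178042}{617}} = \frac{143219}{\frac{2743}{131174} + \frac{178042}{617}} = \frac{143219}{\frac{23356173739}{80934358}} = 143219 \cdot \frac{80934358}{23356173739} = \frac{11591337818402}{23356173739}$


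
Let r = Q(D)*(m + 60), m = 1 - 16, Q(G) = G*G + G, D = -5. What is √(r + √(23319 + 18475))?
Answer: √(900 + √41794) ≈ 33.233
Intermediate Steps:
Q(G) = G + G² (Q(G) = G² + G = G + G²)
m = -15
r = 900 (r = (-5*(1 - 5))*(-15 + 60) = -5*(-4)*45 = 20*45 = 900)
√(r + √(23319 + 18475)) = √(900 + √(23319 + 18475)) = √(900 + √41794)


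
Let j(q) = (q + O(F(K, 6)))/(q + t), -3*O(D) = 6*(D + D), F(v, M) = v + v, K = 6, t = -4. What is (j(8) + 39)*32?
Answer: 928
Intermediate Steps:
F(v, M) = 2*v
O(D) = -4*D (O(D) = -2*(D + D) = -2*2*D = -4*D)
j(q) = (-48 + q)/(-4 + q) (j(q) = (q - 8*6)/(q - 4) = (q - 4*12)/(-4 + q) = (q - 48)/(-4 + q) = (-48 + q)/(-4 + q))
(j(8) + 39)*32 = ((-48 + 8)/(-4 + 8) + 39)*32 = (-40/4 + 39)*32 = ((¼)*(-40) + 39)*32 = (-10 + 39)*32 = 29*32 = 928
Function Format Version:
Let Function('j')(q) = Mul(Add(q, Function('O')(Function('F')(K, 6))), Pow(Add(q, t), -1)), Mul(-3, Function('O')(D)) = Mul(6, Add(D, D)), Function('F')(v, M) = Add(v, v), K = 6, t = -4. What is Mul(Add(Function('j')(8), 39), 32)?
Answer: 928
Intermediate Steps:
Function('F')(v, M) = Mul(2, v)
Function('O')(D) = Mul(-4, D) (Function('O')(D) = Mul(Rational(-1, 3), Mul(6, Add(D, D))) = Mul(Rational(-1, 3), Mul(6, Mul(2, D))) = Mul(Rational(-1, 3), Mul(12, D)) = Mul(-4, D))
Function('j')(q) = Mul(Pow(Add(-4, q), -1), Add(-48, q)) (Function('j')(q) = Mul(Add(q, Mul(-4, Mul(2, 6))), Pow(Add(q, -4), -1)) = Mul(Add(q, Mul(-4, 12)), Pow(Add(-4, q), -1)) = Mul(Add(q, -48), Pow(Add(-4, q), -1)) = Mul(Add(-48, q), Pow(Add(-4, q), -1)) = Mul(Pow(Add(-4, q), -1), Add(-48, q)))
Mul(Add(Function('j')(8), 39), 32) = Mul(Add(Mul(Pow(Add(-4, 8), -1), Add(-48, 8)), 39), 32) = Mul(Add(Mul(Pow(4, -1), -40), 39), 32) = Mul(Add(Mul(Rational(1, 4), -40), 39), 32) = Mul(Add(-10, 39), 32) = Mul(29, 32) = 928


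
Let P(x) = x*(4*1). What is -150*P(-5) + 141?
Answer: 3141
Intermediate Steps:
P(x) = 4*x (P(x) = x*4 = 4*x)
-150*P(-5) + 141 = -600*(-5) + 141 = -150*(-20) + 141 = 3000 + 141 = 3141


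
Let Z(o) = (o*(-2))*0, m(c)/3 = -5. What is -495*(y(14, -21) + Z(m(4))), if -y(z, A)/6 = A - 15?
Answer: -106920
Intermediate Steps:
m(c) = -15 (m(c) = 3*(-5) = -15)
Z(o) = 0 (Z(o) = -2*o*0 = 0)
y(z, A) = 90 - 6*A (y(z, A) = -6*(A - 15) = -6*(-15 + A) = 90 - 6*A)
-495*(y(14, -21) + Z(m(4))) = -495*((90 - 6*(-21)) + 0) = -495*((90 + 126) + 0) = -495*(216 + 0) = -495*216 = -106920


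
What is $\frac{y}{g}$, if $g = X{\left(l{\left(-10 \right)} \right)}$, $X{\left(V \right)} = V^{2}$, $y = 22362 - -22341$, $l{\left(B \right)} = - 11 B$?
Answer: $\frac{44703}{12100} \approx 3.6945$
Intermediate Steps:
$y = 44703$ ($y = 22362 + 22341 = 44703$)
$g = 12100$ ($g = \left(\left(-11\right) \left(-10\right)\right)^{2} = 110^{2} = 12100$)
$\frac{y}{g} = \frac{44703}{12100}$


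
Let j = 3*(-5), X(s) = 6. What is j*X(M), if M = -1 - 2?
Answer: -90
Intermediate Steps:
M = -3
j = -15
j*X(M) = -15*6 = -90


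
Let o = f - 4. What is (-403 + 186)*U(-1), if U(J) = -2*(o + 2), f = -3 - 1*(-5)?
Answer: 0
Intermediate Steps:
f = 2 (f = -3 + 5 = 2)
o = -2 (o = 2 - 4 = -2)
U(J) = 0 (U(J) = -2*(-2 + 2) = -2*0 = 0)
(-403 + 186)*U(-1) = (-403 + 186)*0 = -217*0 = 0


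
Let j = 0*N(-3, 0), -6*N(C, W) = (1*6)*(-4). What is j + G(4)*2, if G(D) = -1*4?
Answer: -8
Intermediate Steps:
N(C, W) = 4 (N(C, W) = -1*6*(-4)/6 = -(-4) = -⅙*(-24) = 4)
G(D) = -4
j = 0 (j = 0*4 = 0)
j + G(4)*2 = 0 - 4*2 = 0 - 8 = -8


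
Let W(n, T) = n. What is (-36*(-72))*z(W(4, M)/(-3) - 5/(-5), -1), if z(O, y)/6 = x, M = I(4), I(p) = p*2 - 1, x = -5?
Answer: -77760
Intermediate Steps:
I(p) = -1 + 2*p (I(p) = 2*p - 1 = -1 + 2*p)
M = 7 (M = -1 + 2*4 = -1 + 8 = 7)
z(O, y) = -30 (z(O, y) = 6*(-5) = -30)
(-36*(-72))*z(W(4, M)/(-3) - 5/(-5), -1) = -36*(-72)*(-30) = 2592*(-30) = -77760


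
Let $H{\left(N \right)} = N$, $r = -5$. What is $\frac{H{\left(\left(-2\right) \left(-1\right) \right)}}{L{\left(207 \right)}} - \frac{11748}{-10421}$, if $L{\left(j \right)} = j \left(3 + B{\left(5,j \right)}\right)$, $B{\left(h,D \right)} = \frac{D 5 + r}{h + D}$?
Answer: $\frac{119289920}{105700203} \approx 1.1286$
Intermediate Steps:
$B{\left(h,D \right)} = \frac{-5 + 5 D}{D + h}$ ($B{\left(h,D \right)} = \frac{D 5 - 5}{h + D} = \frac{5 D - 5}{D + h} = \frac{-5 + 5 D}{D + h}$)
$L{\left(j \right)} = j \left(3 + \frac{5 \left(-1 + j\right)}{5 + j}\right)$ ($L{\left(j \right)} = j \left(3 + \frac{5 \left(-1 + j\right)}{j + 5}\right) = j \left(3 + \frac{5 \left(-1 + j\right)}{5 + j}\right)$)
$\frac{H{\left(\left(-2\right) \left(-1\right) \right)}}{L{\left(207 \right)}} - \frac{11748}{-10421} = \frac{\left(-2\right) \left(-1\right)}{2 \cdot 207 \frac{1}{5 + 207} \left(5 + 4 \cdot 207\right)} - \frac{11748}{-10421} = \frac{2}{2 \cdot 207 \cdot \frac{1}{212} \left(5 + 828\right)} - - \frac{11748}{10421} = \frac{2}{2 \cdot 207 \cdot \frac{1}{212} \cdot 833} + \frac{11748}{10421} = \frac{2}{\frac{172431}{106}} + \frac{11748}{10421} = 2 \cdot \frac{106}{172431} + \frac{11748}{10421} = \frac{212}{172431} + \frac{11748}{10421} = \frac{119289920}{105700203}$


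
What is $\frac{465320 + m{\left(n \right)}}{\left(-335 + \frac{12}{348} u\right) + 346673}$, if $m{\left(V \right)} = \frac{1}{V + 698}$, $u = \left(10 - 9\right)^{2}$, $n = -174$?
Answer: $\frac{7071002749}{5262952772} \approx 1.3435$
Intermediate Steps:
$u = 1$ ($u = 1^{2} = 1$)
$m{\left(V \right)} = \frac{1}{698 + V}$
$\frac{465320 + m{\left(n \right)}}{\left(-335 + \frac{12}{348} u\right) + 346673} = \frac{465320 + \frac{1}{698 - 174}}{\left(-335 + \frac{12}{348} \cdot 1\right) + 346673} = \frac{465320 + \frac{1}{524}}{\left(-335 + 12 \cdot \frac{1}{348} \cdot 1\right) + 346673} = \frac{465320 + \frac{1}{524}}{\left(-335 + \frac{1}{29} \cdot 1\right) + 346673} = \frac{243827681}{524 \left(\left(-335 + \frac{1}{29}\right) + 346673\right)} = \frac{243827681}{524 \left(- \frac{9714}{29} + 346673\right)} = \frac{243827681}{524 \cdot \frac{10043803}{29}} = \frac{243827681}{524} \cdot \frac{29}{10043803} = \frac{7071002749}{5262952772}$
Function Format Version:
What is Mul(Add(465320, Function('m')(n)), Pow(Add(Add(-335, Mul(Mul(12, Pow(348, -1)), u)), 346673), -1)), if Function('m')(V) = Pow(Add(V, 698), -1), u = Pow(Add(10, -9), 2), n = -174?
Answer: Rational(7071002749, 5262952772) ≈ 1.3435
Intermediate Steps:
u = 1 (u = Pow(1, 2) = 1)
Function('m')(V) = Pow(Add(698, V), -1)
Mul(Add(465320, Function('m')(n)), Pow(Add(Add(-335, Mul(Mul(12, Pow(348, -1)), u)), 346673), -1)) = Mul(Add(465320, Pow(Add(698, -174), -1)), Pow(Add(Add(-335, Mul(Mul(12, Pow(348, -1)), 1)), 346673), -1)) = Mul(Add(465320, Pow(524, -1)), Pow(Add(Add(-335, Mul(Mul(12, Rational(1, 348)), 1)), 346673), -1)) = Mul(Add(465320, Rational(1, 524)), Pow(Add(Add(-335, Mul(Rational(1, 29), 1)), 346673), -1)) = Mul(Rational(243827681, 524), Pow(Add(Add(-335, Rational(1, 29)), 346673), -1)) = Mul(Rational(243827681, 524), Pow(Add(Rational(-9714, 29), 346673), -1)) = Mul(Rational(243827681, 524), Pow(Rational(10043803, 29), -1)) = Mul(Rational(243827681, 524), Rational(29, 10043803)) = Rational(7071002749, 5262952772)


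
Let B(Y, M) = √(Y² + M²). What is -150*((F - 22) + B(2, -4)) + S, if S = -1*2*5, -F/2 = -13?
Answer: -610 - 300*√5 ≈ -1280.8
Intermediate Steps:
F = 26 (F = -2*(-13) = 26)
S = -10 (S = -2*5 = -10)
B(Y, M) = √(M² + Y²)
-150*((F - 22) + B(2, -4)) + S = -150*((26 - 22) + √((-4)² + 2²)) - 10 = -150*(4 + √(16 + 4)) - 10 = -150*(4 + √20) - 10 = -150*(4 + 2*√5) - 10 = (-600 - 300*√5) - 10 = -610 - 300*√5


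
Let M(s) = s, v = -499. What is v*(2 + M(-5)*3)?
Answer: 6487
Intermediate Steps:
v*(2 + M(-5)*3) = -499*(2 - 5*3) = -499*(2 - 15) = -499*(-13) = 6487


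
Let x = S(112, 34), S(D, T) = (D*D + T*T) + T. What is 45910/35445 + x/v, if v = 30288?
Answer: 62577457/35785272 ≈ 1.7487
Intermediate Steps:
S(D, T) = T + D² + T² (S(D, T) = (D² + T²) + T = T + D² + T²)
x = 13734 (x = 34 + 112² + 34² = 34 + 12544 + 1156 = 13734)
45910/35445 + x/v = 45910/35445 + 13734/30288 = 45910*(1/35445) + 13734*(1/30288) = 9182/7089 + 2289/5048 = 62577457/35785272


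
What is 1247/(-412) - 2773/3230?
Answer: -2585143/665380 ≈ -3.8852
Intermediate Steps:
1247/(-412) - 2773/3230 = 1247*(-1/412) - 2773*1/3230 = -1247/412 - 2773/3230 = -2585143/665380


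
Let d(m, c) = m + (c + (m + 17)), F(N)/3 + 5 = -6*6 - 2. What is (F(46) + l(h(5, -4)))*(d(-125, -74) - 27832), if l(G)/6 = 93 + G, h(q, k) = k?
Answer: -11396295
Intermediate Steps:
F(N) = -129 (F(N) = -15 + 3*(-6*6 - 2) = -15 + 3*(-36 - 2) = -15 + 3*(-38) = -15 - 114 = -129)
d(m, c) = 17 + c + 2*m (d(m, c) = m + (c + (17 + m)) = m + (17 + c + m) = 17 + c + 2*m)
l(G) = 558 + 6*G (l(G) = 6*(93 + G) = 558 + 6*G)
(F(46) + l(h(5, -4)))*(d(-125, -74) - 27832) = (-129 + (558 + 6*(-4)))*((17 - 74 + 2*(-125)) - 27832) = (-129 + (558 - 24))*((17 - 74 - 250) - 27832) = (-129 + 534)*(-307 - 27832) = 405*(-28139) = -11396295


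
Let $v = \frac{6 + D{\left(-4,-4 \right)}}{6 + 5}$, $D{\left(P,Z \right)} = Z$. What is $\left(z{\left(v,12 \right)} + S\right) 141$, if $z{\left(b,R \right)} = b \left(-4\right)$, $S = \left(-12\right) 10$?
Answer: $- \frac{187248}{11} \approx -17023.0$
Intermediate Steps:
$S = -120$
$v = \frac{2}{11}$ ($v = \frac{6 - 4}{6 + 5} = \frac{2}{11} \approx 0.18182$)
$z{\left(b,R \right)} = - 4 b$
$\left(z{\left(v,12 \right)} + S\right) 141 = \left(\left(-4\right) \frac{2}{11} - 120\right) 141 = \left(- \frac{8}{11} - 120\right) 141 = \left(- \frac{1328}{11}\right) 141 = - \frac{187248}{11}$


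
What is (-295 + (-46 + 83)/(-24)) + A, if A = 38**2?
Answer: 27539/24 ≈ 1147.5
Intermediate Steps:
A = 1444
(-295 + (-46 + 83)/(-24)) + A = (-295 + (-46 + 83)/(-24)) + 1444 = (-295 - 1/24*37) + 1444 = (-295 - 37/24) + 1444 = -7117/24 + 1444 = 27539/24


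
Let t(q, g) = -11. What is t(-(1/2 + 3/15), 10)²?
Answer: 121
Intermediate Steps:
t(-(1/2 + 3/15), 10)² = (-11)² = 121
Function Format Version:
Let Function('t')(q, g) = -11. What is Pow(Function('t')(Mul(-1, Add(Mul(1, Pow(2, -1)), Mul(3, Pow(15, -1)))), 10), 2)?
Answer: 121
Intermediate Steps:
Pow(Function('t')(Mul(-1, Add(Mul(1, Pow(2, -1)), Mul(3, Pow(15, -1)))), 10), 2) = Pow(-11, 2) = 121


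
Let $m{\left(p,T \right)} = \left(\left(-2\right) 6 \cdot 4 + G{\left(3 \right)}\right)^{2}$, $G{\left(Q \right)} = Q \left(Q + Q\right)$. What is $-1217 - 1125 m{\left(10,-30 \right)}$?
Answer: $-1013717$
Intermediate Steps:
$G{\left(Q \right)} = 2 Q^{2}$ ($G{\left(Q \right)} = Q 2 Q = 2 Q^{2}$)
$m{\left(p,T \right)} = 900$ ($m{\left(p,T \right)} = \left(\left(-2\right) 6 \cdot 4 + 2 \cdot 3^{2}\right)^{2} = \left(\left(-12\right) 4 + 2 \cdot 9\right)^{2} = \left(-48 + 18\right)^{2} = \left(-30\right)^{2} = 900$)
$-1217 - 1125 m{\left(10,-30 \right)} = -1217 - 1012500 = -1013717$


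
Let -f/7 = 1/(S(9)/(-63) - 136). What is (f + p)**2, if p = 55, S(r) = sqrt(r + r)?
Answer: 100818551506122011/33266154773378 - 33004454847*sqrt(2)/16633077386689 ≈ 3030.7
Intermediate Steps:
S(r) = sqrt(2)*sqrt(r) (S(r) = sqrt(2*r) = sqrt(2)*sqrt(r))
f = -7/(-136 - sqrt(2)/21) (f = -7/((sqrt(2)*sqrt(9))/(-63) - 136) = -7/((sqrt(2)*3)*(-1/63) - 136) = -7/((3*sqrt(2))*(-1/63) - 136) = -7/(-sqrt(2)/21 - 136) = -7/(-136 - sqrt(2)/21) ≈ 0.051445)
(f + p)**2 = ((209916/4078367 - 147*sqrt(2)/8156734) + 55)**2 = (224520101/4078367 - 147*sqrt(2)/8156734)**2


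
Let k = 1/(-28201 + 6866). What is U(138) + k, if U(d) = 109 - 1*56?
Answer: 1130754/21335 ≈ 53.000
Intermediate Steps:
U(d) = 53 (U(d) = 109 - 56 = 53)
k = -1/21335 (k = 1/(-21335) = -1/21335 ≈ -4.6871e-5)
U(138) + k = 53 - 1/21335 = 1130754/21335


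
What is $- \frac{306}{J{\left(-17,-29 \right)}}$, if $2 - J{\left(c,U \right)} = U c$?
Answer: $\frac{306}{491} \approx 0.62322$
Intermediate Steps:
$J{\left(c,U \right)} = 2 - U c$
$- \frac{306}{J{\left(-17,-29 \right)}} = - \frac{306}{2 - \left(-29\right) \left(-17\right)} = - \frac{306}{2 - 493} = - \frac{306}{-491} = \left(-306\right) \left(- \frac{1}{491}\right) = \frac{306}{491}$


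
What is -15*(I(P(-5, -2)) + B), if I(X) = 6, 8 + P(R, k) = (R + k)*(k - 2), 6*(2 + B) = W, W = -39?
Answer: 75/2 ≈ 37.500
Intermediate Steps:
B = -17/2 (B = -2 + (1/6)*(-39) = -2 - 13/2 = -17/2 ≈ -8.5000)
P(R, k) = -8 + (-2 + k)*(R + k) (P(R, k) = -8 + (R + k)*(k - 2) = -8 + (R + k)*(-2 + k) = -8 + (-2 + k)*(R + k))
-15*(I(P(-5, -2)) + B) = -15*(6 - 17/2) = -15*(-5/2) = 75/2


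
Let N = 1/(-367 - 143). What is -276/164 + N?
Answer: -35231/20910 ≈ -1.6849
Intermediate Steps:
N = -1/510 (N = 1/(-510) = -1/510 ≈ -0.0019608)
-276/164 + N = -276/164 - 1/510 = -276*1/164 - 1/510 = -69/41 - 1/510 = -35231/20910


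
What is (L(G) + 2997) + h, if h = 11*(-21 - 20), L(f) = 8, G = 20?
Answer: 2554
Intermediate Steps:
h = -451 (h = 11*(-41) = -451)
(L(G) + 2997) + h = (8 + 2997) - 451 = 3005 - 451 = 2554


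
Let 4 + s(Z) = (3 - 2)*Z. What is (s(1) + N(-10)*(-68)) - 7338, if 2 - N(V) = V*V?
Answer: -677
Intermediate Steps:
N(V) = 2 - V**2 (N(V) = 2 - V*V = 2 - V**2)
s(Z) = -4 + Z (s(Z) = -4 + (3 - 2)*Z = -4 + 1*Z = -4 + Z)
(s(1) + N(-10)*(-68)) - 7338 = ((-4 + 1) + (2 - 1*(-10)**2)*(-68)) - 7338 = (-3 + (2 - 1*100)*(-68)) - 7338 = (-3 + (2 - 100)*(-68)) - 7338 = (-3 - 98*(-68)) - 7338 = (-3 + 6664) - 7338 = 6661 - 7338 = -677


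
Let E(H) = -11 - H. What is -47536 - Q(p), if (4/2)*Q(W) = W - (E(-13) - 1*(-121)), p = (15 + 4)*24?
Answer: -95405/2 ≈ -47703.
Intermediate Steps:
p = 456 (p = 19*24 = 456)
Q(W) = -123/2 + W/2 (Q(W) = (W - ((-11 - 1*(-13)) - 1*(-121)))/2 = (W - ((-11 + 13) + 121))/2 = (W - (2 + 121))/2 = (W - 1*123)/2 = (W - 123)/2 = (-123 + W)/2 = -123/2 + W/2)
-47536 - Q(p) = -47536 - (-123/2 + (1/2)*456) = -47536 - (-123/2 + 228) = -47536 - 1*333/2 = -47536 - 333/2 = -95405/2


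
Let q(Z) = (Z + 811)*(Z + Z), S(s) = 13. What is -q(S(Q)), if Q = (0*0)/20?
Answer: -21424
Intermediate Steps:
Q = 0 (Q = 0*(1/20) = 0)
q(Z) = 2*Z*(811 + Z) (q(Z) = (811 + Z)*(2*Z) = 2*Z*(811 + Z))
-q(S(Q)) = -2*13*(811 + 13) = -2*13*824 = -1*21424 = -21424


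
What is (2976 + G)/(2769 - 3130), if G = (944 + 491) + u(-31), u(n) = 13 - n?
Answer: -4455/361 ≈ -12.341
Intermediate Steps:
G = 1479 (G = (944 + 491) + (13 - 1*(-31)) = 1435 + (13 + 31) = 1435 + 44 = 1479)
(2976 + G)/(2769 - 3130) = (2976 + 1479)/(2769 - 3130) = 4455/(-361) = 4455*(-1/361) = -4455/361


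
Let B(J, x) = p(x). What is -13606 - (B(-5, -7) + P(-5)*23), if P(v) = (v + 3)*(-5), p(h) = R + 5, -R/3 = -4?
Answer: -13853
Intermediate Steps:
R = 12 (R = -3*(-4) = 12)
p(h) = 17 (p(h) = 12 + 5 = 17)
B(J, x) = 17
P(v) = -15 - 5*v (P(v) = (3 + v)*(-5) = -15 - 5*v)
-13606 - (B(-5, -7) + P(-5)*23) = -13606 - (17 + (-15 - 5*(-5))*23) = -13606 - (17 + (-15 + 25)*23) = -13606 - (17 + 10*23) = -13606 - (17 + 230) = -13606 - 1*247 = -13606 - 247 = -13853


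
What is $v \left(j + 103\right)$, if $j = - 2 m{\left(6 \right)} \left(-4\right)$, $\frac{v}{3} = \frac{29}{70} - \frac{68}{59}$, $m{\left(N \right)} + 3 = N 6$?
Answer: $- \frac{3356949}{4130} \approx -812.82$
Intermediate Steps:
$m{\left(N \right)} = -3 + 6 N$ ($m{\left(N \right)} = -3 + N 6 = -3 + 6 N$)
$v = - \frac{9147}{4130}$ ($v = 3 \left(\frac{29}{70} - \frac{68}{59}\right) = 3 \left(- \frac{3049}{4130}\right) = - \frac{9147}{4130} \approx -2.2148$)
$j = 264$ ($j = - 2 \left(-3 + 6 \cdot 6\right) \left(-4\right) = - 2 \left(-3 + 36\right) \left(-4\right) = \left(-2\right) 33 \left(-4\right) = \left(-66\right) \left(-4\right) = 264$)
$v \left(j + 103\right) = - \frac{9147 \left(264 + 103\right)}{4130} = \left(- \frac{9147}{4130}\right) 367 = - \frac{3356949}{4130}$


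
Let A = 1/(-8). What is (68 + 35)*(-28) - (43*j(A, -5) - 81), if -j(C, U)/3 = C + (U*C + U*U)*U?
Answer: -77389/4 ≈ -19347.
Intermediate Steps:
A = -⅛ ≈ -0.12500
j(C, U) = -3*C - 3*U*(U² + C*U) (j(C, U) = -3*(C + (U*C + U*U)*U) = -3*(C + (C*U + U²)*U) = -3*(C + (U² + C*U)*U) = -3*(C + U*(U² + C*U)) = -3*C - 3*U*(U² + C*U))
(68 + 35)*(-28) - (43*j(A, -5) - 81) = (68 + 35)*(-28) - (43*(-3*(-⅛) - 3*(-5)³ - 3*(-⅛)*(-5)²) - 81) = 103*(-28) - (43*(3/8 - 3*(-125) - 3*(-⅛)*25) - 81) = -2884 - (43*(3/8 + 375 + 75/8) - 81) = -2884 - (43*(1539/4) - 81) = -2884 - (66177/4 - 81) = -2884 - 1*65853/4 = -2884 - 65853/4 = -77389/4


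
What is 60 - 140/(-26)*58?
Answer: 4840/13 ≈ 372.31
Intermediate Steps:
60 - 140/(-26)*58 = 60 - 140*(-1/26)*58 = 60 + (70/13)*58 = 60 + 4060/13 = 4840/13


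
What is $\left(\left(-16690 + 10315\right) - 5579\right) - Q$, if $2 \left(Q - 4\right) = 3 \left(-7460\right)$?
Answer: $-768$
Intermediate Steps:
$Q = -11186$ ($Q = 4 + \frac{3 \left(-7460\right)}{2} = 4 + \frac{1}{2} \left(-22380\right) = 4 - 11190 = -11186$)
$\left(\left(-16690 + 10315\right) - 5579\right) - Q = \left(\left(-16690 + 10315\right) - 5579\right) - -11186 = \left(-6375 - 5579\right) + 11186 = -11954 + 11186 = -768$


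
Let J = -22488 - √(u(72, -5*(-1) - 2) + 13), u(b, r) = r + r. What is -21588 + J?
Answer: -44076 - √19 ≈ -44080.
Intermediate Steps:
u(b, r) = 2*r
J = -22488 - √19 (J = -22488 - √(2*(-5*(-1) - 2) + 13) = -22488 - √(2*(5 - 2) + 13) = -22488 - √(2*3 + 13) = -22488 - √(6 + 13) = -22488 - √19 ≈ -22492.)
-21588 + J = -21588 + (-22488 - √19) = -44076 - √19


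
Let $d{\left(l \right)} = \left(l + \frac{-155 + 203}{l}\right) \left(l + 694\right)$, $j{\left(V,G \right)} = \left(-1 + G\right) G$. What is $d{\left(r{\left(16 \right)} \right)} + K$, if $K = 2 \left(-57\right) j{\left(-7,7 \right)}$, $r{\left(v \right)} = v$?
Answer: $8702$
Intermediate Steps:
$j{\left(V,G \right)} = G \left(-1 + G\right)$
$K = -4788$ ($K = 2 \left(-57\right) 7 \left(-1 + 7\right) = - 114 \cdot 7 \cdot 6 = \left(-114\right) 42 = -4788$)
$d{\left(l \right)} = \left(694 + l\right) \left(l + \frac{48}{l}\right)$ ($d{\left(l \right)} = \left(l + \frac{48}{l}\right) \left(694 + l\right) = \left(694 + l\right) \left(l + \frac{48}{l}\right)$)
$d{\left(r{\left(16 \right)} \right)} + K = \left(48 + 16^{2} + 694 \cdot 16 + \frac{33312}{16}\right) - 4788 = \left(48 + 256 + 11104 + 33312 \cdot \frac{1}{16}\right) - 4788 = \left(48 + 256 + 11104 + 2082\right) - 4788 = 13490 - 4788 = 8702$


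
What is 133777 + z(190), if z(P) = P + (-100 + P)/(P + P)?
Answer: 5090755/38 ≈ 1.3397e+5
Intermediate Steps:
z(P) = P + (-100 + P)/(2*P) (z(P) = P + (-100 + P)/((2*P)) = P + (-100 + P)*(1/(2*P)) = P + (-100 + P)/(2*P))
133777 + z(190) = 133777 + (1/2 + 190 - 50/190) = 133777 + (1/2 + 190 - 50*1/190) = 133777 + (1/2 + 190 - 5/19) = 133777 + 7229/38 = 5090755/38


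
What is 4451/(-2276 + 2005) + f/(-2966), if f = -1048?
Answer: -6458829/401893 ≈ -16.071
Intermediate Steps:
4451/(-2276 + 2005) + f/(-2966) = 4451/(-2276 + 2005) - 1048/(-2966) = 4451/(-271) - 1048*(-1/2966) = 4451*(-1/271) + 524/1483 = -4451/271 + 524/1483 = -6458829/401893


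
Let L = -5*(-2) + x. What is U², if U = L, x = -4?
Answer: 36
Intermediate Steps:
L = 6 (L = -5*(-2) - 4 = 10 - 4 = 6)
U = 6
U² = 6² = 36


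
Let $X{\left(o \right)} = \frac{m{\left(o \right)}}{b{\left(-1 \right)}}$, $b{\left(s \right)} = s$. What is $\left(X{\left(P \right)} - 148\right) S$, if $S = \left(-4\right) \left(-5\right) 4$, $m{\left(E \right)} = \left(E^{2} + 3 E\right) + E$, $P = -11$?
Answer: $-18000$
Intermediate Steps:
$m{\left(E \right)} = E^{2} + 4 E$
$S = 80$ ($S = 20 \cdot 4 = 80$)
$X{\left(o \right)} = - o \left(4 + o\right)$ ($X{\left(o \right)} = \frac{o \left(4 + o\right)}{-1} = o \left(4 + o\right) \left(-1\right) = - o \left(4 + o\right)$)
$\left(X{\left(P \right)} - 148\right) S = \left(\left(-1\right) \left(-11\right) \left(4 - 11\right) - 148\right) 80 = \left(\left(-1\right) \left(-11\right) \left(-7\right) - 148\right) 80 = \left(-77 - 148\right) 80 = \left(-225\right) 80 = -18000$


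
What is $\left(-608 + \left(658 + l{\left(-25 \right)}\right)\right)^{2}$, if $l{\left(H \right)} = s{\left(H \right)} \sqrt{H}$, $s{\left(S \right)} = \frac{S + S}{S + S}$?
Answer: $2475 + 500 i \approx 2475.0 + 500.0 i$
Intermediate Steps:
$s{\left(S \right)} = 1$ ($s{\left(S \right)} = \frac{2 S}{2 S} = 2 S \frac{1}{2 S} = 1$)
$l{\left(H \right)} = \sqrt{H}$ ($l{\left(H \right)} = 1 \sqrt{H} = \sqrt{H}$)
$\left(-608 + \left(658 + l{\left(-25 \right)}\right)\right)^{2} = \left(-608 + \left(658 + \sqrt{-25}\right)\right)^{2} = \left(-608 + \left(658 + 5 i\right)\right)^{2} = \left(50 + 5 i\right)^{2}$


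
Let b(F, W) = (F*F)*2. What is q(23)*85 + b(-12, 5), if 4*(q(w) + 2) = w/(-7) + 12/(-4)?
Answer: -109/7 ≈ -15.571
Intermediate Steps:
q(w) = -11/4 - w/28 (q(w) = -2 + (w/(-7) + 12/(-4))/4 = -2 + (w*(-1/7) + 12*(-1/4))/4 = -2 + (-w/7 - 3)/4 = -2 + (-3 - w/7)/4 = -2 + (-3/4 - w/28) = -11/4 - w/28)
b(F, W) = 2*F**2 (b(F, W) = F**2*2 = 2*F**2)
q(23)*85 + b(-12, 5) = (-11/4 - 1/28*23)*85 + 2*(-12)**2 = (-11/4 - 23/28)*85 + 2*144 = -25/7*85 + 288 = -2125/7 + 288 = -109/7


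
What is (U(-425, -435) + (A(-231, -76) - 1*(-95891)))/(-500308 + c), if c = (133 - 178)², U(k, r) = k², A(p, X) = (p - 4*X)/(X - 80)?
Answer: -43136423/77732148 ≈ -0.55494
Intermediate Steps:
A(p, X) = (p - 4*X)/(-80 + X)
c = 2025 (c = (-45)² = 2025)
(U(-425, -435) + (A(-231, -76) - 1*(-95891)))/(-500308 + c) = ((-425)² + ((-231 - 4*(-76))/(-80 - 76) - 1*(-95891)))/(-500308 + 2025) = (180625 + ((-231 + 304)/(-156) + 95891))/(-498283) = (180625 + (-1/156*73 + 95891))*(-1/498283) = (180625 + (-73/156 + 95891))*(-1/498283) = (180625 + 14958923/156)*(-1/498283) = (43136423/156)*(-1/498283) = -43136423/77732148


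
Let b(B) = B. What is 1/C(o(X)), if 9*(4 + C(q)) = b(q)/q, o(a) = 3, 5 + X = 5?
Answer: -9/35 ≈ -0.25714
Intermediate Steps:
X = 0 (X = -5 + 5 = 0)
C(q) = -35/9 (C(q) = -4 + (q/q)/9 = -4 + (⅑)*1 = -4 + ⅑ = -35/9)
1/C(o(X)) = 1/(-35/9) = -9/35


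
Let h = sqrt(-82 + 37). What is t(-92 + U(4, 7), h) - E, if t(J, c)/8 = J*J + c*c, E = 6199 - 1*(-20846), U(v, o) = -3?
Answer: 44795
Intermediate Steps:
E = 27045 (E = 6199 + 20846 = 27045)
h = 3*I*sqrt(5) (h = sqrt(-45) = 3*I*sqrt(5) ≈ 6.7082*I)
t(J, c) = 8*J**2 + 8*c**2 (t(J, c) = 8*(J*J + c*c) = 8*(J**2 + c**2) = 8*J**2 + 8*c**2)
t(-92 + U(4, 7), h) - E = (8*(-92 - 3)**2 + 8*(3*I*sqrt(5))**2) - 1*27045 = (8*(-95)**2 + 8*(-45)) - 27045 = (8*9025 - 360) - 27045 = (72200 - 360) - 27045 = 71840 - 27045 = 44795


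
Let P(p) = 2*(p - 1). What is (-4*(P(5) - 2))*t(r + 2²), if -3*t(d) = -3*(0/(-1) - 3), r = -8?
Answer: 72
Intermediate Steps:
P(p) = -2 + 2*p (P(p) = 2*(-1 + p) = -2 + 2*p)
t(d) = -3 (t(d) = -(-1)*(0/(-1) - 3) = -(-1)*(0*(-1) - 3) = -(-1)*(0 - 3) = -(-1)*(-3) = -⅓*9 = -3)
(-4*(P(5) - 2))*t(r + 2²) = -4*((-2 + 2*5) - 2)*(-3) = -4*((-2 + 10) - 2)*(-3) = -4*(8 - 2)*(-3) = -4*6*(-3) = -24*(-3) = 72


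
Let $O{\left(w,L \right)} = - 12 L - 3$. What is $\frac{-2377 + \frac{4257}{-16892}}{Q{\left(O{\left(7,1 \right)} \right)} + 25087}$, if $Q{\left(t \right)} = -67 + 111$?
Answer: $- \frac{40156541}{424512852} \approx -0.094594$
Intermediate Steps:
$O{\left(w,L \right)} = -3 - 12 L$
$Q{\left(t \right)} = 44$
$\frac{-2377 + \frac{4257}{-16892}}{Q{\left(O{\left(7,1 \right)} \right)} + 25087} = \frac{-2377 + \frac{4257}{-16892}}{44 + 25087} = \frac{-2377 + 4257 \left(- \frac{1}{16892}\right)}{25131} = \left(-2377 - \frac{4257}{16892}\right) \frac{1}{25131} = \left(- \frac{40156541}{16892}\right) \frac{1}{25131} = - \frac{40156541}{424512852}$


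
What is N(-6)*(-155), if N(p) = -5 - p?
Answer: -155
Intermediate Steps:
N(-6)*(-155) = (-5 - 1*(-6))*(-155) = (-5 + 6)*(-155) = 1*(-155) = -155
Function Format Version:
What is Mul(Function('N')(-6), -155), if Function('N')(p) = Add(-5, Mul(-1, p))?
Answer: -155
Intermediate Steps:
Mul(Function('N')(-6), -155) = Mul(Add(-5, Mul(-1, -6)), -155) = Mul(Add(-5, 6), -155) = Mul(1, -155) = -155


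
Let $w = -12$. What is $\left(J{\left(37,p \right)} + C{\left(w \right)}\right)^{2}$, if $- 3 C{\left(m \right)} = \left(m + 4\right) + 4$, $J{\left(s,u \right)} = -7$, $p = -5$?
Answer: $\frac{289}{9} \approx 32.111$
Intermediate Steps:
$C{\left(m \right)} = - \frac{8}{3} - \frac{m}{3}$ ($C{\left(m \right)} = - \frac{\left(m + 4\right) + 4}{3} = - \frac{\left(4 + m\right) + 4}{3} = - \frac{8 + m}{3} = - \frac{8}{3} - \frac{m}{3}$)
$\left(J{\left(37,p \right)} + C{\left(w \right)}\right)^{2} = \left(-7 - - \frac{4}{3}\right)^{2} = \left(-7 + \left(- \frac{8}{3} + 4\right)\right)^{2} = \left(-7 + \frac{4}{3}\right)^{2} = \left(- \frac{17}{3}\right)^{2} = \frac{289}{9}$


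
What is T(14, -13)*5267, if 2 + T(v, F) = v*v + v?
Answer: 1095536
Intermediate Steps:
T(v, F) = -2 + v + v**2 (T(v, F) = -2 + (v*v + v) = -2 + (v**2 + v) = -2 + (v + v**2) = -2 + v + v**2)
T(14, -13)*5267 = (-2 + 14 + 14**2)*5267 = (-2 + 14 + 196)*5267 = 208*5267 = 1095536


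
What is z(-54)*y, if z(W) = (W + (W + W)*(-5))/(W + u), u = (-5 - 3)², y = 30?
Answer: 1458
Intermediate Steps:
u = 64 (u = (-8)² = 64)
z(W) = -9*W/(64 + W) (z(W) = (W + (W + W)*(-5))/(W + 64) = (W + (2*W)*(-5))/(64 + W) = (W - 10*W)/(64 + W) = (-9*W)/(64 + W) = -9*W/(64 + W))
z(-54)*y = -9*(-54)/(64 - 54)*30 = -9*(-54)/10*30 = -9*(-54)*⅒*30 = (243/5)*30 = 1458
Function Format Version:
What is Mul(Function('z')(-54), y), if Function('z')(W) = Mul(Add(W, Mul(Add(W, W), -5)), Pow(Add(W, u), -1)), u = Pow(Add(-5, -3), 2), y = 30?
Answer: 1458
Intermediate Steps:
u = 64 (u = Pow(-8, 2) = 64)
Function('z')(W) = Mul(-9, W, Pow(Add(64, W), -1)) (Function('z')(W) = Mul(Add(W, Mul(Add(W, W), -5)), Pow(Add(W, 64), -1)) = Mul(Add(W, Mul(Mul(2, W), -5)), Pow(Add(64, W), -1)) = Mul(Add(W, Mul(-10, W)), Pow(Add(64, W), -1)) = Mul(Mul(-9, W), Pow(Add(64, W), -1)) = Mul(-9, W, Pow(Add(64, W), -1)))
Mul(Function('z')(-54), y) = Mul(Mul(-9, -54, Pow(Add(64, -54), -1)), 30) = Mul(Mul(-9, -54, Pow(10, -1)), 30) = Mul(Mul(-9, -54, Rational(1, 10)), 30) = Mul(Rational(243, 5), 30) = 1458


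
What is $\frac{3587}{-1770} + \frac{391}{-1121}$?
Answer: $- \frac{79883}{33630} \approx -2.3754$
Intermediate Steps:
$\frac{3587}{-1770} + \frac{391}{-1121} = 3587 \left(- \frac{1}{1770}\right) + 391 \left(- \frac{1}{1121}\right) = - \frac{3587}{1770} - \frac{391}{1121} = - \frac{79883}{33630}$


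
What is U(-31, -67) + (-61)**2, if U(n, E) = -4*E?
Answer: 3989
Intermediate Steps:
U(-31, -67) + (-61)**2 = -4*(-67) + (-61)**2 = 268 + 3721 = 3989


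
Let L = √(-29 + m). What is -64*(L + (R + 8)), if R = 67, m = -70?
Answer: -4800 - 192*I*√11 ≈ -4800.0 - 636.79*I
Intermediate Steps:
L = 3*I*√11 (L = √(-29 - 70) = √(-99) = 3*I*√11 ≈ 9.9499*I)
-64*(L + (R + 8)) = -64*(3*I*√11 + (67 + 8)) = -64*(3*I*√11 + 75) = -64*(75 + 3*I*√11) = -4800 - 192*I*√11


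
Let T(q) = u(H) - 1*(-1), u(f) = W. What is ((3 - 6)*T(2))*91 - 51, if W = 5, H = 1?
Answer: -1689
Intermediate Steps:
u(f) = 5
T(q) = 6 (T(q) = 5 - 1*(-1) = 5 + 1 = 6)
((3 - 6)*T(2))*91 - 51 = ((3 - 6)*6)*91 - 51 = -3*6*91 - 51 = -18*91 - 51 = -1638 - 51 = -1689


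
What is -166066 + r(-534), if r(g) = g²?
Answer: 119090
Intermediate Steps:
-166066 + r(-534) = -166066 + (-534)² = -166066 + 285156 = 119090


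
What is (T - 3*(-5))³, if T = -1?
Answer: 2744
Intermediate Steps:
(T - 3*(-5))³ = (-1 - 3*(-5))³ = (-1 + 15)³ = 14³ = 2744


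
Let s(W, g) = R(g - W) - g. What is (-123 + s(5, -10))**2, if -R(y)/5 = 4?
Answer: 17689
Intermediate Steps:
R(y) = -20 (R(y) = -5*4 = -20)
s(W, g) = -20 - g
(-123 + s(5, -10))**2 = (-123 + (-20 - 1*(-10)))**2 = (-123 + (-20 + 10))**2 = (-123 - 10)**2 = (-133)**2 = 17689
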